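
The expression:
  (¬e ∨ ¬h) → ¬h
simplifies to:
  e ∨ ¬h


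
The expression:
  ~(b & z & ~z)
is always true.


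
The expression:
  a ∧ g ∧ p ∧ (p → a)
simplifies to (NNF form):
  a ∧ g ∧ p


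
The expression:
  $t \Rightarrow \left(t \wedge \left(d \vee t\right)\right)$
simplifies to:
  $\text{True}$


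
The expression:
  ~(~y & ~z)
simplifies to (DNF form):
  y | z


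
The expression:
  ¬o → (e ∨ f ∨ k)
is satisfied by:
  {k: True, o: True, e: True, f: True}
  {k: True, o: True, e: True, f: False}
  {k: True, o: True, f: True, e: False}
  {k: True, o: True, f: False, e: False}
  {k: True, e: True, f: True, o: False}
  {k: True, e: True, f: False, o: False}
  {k: True, e: False, f: True, o: False}
  {k: True, e: False, f: False, o: False}
  {o: True, e: True, f: True, k: False}
  {o: True, e: True, f: False, k: False}
  {o: True, f: True, e: False, k: False}
  {o: True, f: False, e: False, k: False}
  {e: True, f: True, o: False, k: False}
  {e: True, o: False, f: False, k: False}
  {f: True, o: False, e: False, k: False}


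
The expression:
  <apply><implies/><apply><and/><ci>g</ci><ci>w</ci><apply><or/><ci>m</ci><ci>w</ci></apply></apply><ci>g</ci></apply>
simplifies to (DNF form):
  <true/>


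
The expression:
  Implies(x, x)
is always true.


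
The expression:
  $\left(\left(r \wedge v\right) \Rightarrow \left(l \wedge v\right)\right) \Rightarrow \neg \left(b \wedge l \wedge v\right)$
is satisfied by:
  {l: False, v: False, b: False}
  {b: True, l: False, v: False}
  {v: True, l: False, b: False}
  {b: True, v: True, l: False}
  {l: True, b: False, v: False}
  {b: True, l: True, v: False}
  {v: True, l: True, b: False}


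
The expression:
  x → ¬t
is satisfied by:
  {t: False, x: False}
  {x: True, t: False}
  {t: True, x: False}


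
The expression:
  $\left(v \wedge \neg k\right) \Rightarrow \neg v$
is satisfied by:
  {k: True, v: False}
  {v: False, k: False}
  {v: True, k: True}


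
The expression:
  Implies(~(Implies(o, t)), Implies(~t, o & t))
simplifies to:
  t | ~o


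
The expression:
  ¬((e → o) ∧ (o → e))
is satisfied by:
  {e: True, o: False}
  {o: True, e: False}


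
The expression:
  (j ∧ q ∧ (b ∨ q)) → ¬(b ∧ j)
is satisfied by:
  {q: False, b: False, j: False}
  {j: True, q: False, b: False}
  {b: True, q: False, j: False}
  {j: True, b: True, q: False}
  {q: True, j: False, b: False}
  {j: True, q: True, b: False}
  {b: True, q: True, j: False}


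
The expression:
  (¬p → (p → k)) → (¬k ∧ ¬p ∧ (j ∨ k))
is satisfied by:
  {j: True, p: False, k: False}


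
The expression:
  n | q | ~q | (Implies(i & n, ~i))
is always true.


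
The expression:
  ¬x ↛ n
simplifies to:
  n ∨ ¬x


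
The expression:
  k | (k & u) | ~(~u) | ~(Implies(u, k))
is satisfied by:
  {k: True, u: True}
  {k: True, u: False}
  {u: True, k: False}


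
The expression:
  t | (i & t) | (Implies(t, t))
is always true.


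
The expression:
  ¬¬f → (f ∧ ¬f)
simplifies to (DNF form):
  ¬f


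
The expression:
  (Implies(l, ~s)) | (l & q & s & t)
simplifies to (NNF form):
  ~l | ~s | (q & t)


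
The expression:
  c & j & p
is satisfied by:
  {p: True, c: True, j: True}


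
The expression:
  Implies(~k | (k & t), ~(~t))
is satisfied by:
  {k: True, t: True}
  {k: True, t: False}
  {t: True, k: False}


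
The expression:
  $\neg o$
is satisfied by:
  {o: False}


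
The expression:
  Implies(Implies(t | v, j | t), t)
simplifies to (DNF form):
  t | (v & ~j)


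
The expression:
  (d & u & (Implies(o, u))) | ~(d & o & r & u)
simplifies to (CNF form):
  True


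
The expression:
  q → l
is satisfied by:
  {l: True, q: False}
  {q: False, l: False}
  {q: True, l: True}


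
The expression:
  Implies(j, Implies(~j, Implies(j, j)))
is always true.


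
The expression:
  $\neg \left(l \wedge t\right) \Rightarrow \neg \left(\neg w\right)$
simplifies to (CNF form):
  $\left(l \vee w\right) \wedge \left(t \vee w\right)$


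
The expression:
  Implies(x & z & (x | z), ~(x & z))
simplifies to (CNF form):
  ~x | ~z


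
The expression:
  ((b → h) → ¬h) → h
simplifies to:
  h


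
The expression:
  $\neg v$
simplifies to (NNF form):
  $\neg v$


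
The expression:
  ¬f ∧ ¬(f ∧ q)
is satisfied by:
  {f: False}


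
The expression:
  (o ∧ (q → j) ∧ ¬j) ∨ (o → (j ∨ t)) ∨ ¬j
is always true.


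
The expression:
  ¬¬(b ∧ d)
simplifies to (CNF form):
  b ∧ d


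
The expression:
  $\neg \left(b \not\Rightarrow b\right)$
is always true.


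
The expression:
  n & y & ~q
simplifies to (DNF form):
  n & y & ~q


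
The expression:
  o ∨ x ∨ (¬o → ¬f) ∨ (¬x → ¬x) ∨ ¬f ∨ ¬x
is always true.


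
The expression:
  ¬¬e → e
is always true.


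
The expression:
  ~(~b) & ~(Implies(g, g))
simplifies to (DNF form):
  False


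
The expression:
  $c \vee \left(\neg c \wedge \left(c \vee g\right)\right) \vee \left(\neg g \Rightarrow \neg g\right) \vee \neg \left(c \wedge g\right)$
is always true.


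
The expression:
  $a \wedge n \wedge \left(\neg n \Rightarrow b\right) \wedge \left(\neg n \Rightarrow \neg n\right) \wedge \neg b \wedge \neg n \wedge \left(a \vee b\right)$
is never true.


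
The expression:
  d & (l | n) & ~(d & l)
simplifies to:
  d & n & ~l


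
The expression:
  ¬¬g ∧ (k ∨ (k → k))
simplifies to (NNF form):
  g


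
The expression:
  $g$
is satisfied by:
  {g: True}


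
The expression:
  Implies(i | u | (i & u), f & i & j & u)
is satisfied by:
  {f: True, j: True, i: False, u: False}
  {f: True, j: False, i: False, u: False}
  {j: True, f: False, i: False, u: False}
  {f: False, j: False, i: False, u: False}
  {u: True, f: True, i: True, j: True}


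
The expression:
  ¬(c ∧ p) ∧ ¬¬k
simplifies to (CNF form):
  k ∧ (¬c ∨ ¬p)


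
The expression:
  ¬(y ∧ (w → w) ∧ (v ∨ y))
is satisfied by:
  {y: False}


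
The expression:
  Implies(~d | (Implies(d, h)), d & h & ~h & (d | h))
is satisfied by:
  {d: True, h: False}


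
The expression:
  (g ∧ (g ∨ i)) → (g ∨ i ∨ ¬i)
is always true.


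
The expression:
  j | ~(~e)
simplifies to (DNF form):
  e | j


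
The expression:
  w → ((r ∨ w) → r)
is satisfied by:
  {r: True, w: False}
  {w: False, r: False}
  {w: True, r: True}


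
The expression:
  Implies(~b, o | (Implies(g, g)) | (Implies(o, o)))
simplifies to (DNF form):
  True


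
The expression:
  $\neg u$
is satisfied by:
  {u: False}


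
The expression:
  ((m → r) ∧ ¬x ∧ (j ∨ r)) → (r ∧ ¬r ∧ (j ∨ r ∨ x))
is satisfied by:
  {x: True, m: True, j: False, r: False}
  {x: True, m: False, j: False, r: False}
  {x: True, j: True, m: True, r: False}
  {x: True, j: True, m: False, r: False}
  {r: True, x: True, m: True, j: False}
  {r: True, x: True, m: False, j: False}
  {r: True, x: True, j: True, m: True}
  {r: True, x: True, j: True, m: False}
  {m: True, x: False, j: False, r: False}
  {x: False, m: False, j: False, r: False}
  {j: True, m: True, x: False, r: False}


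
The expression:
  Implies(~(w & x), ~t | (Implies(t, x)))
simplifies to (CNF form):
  x | ~t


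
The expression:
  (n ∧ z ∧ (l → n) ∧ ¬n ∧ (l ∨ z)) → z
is always true.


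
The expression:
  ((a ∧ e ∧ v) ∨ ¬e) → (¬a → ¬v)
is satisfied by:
  {a: True, e: True, v: False}
  {a: True, v: False, e: False}
  {e: True, v: False, a: False}
  {e: False, v: False, a: False}
  {a: True, e: True, v: True}
  {a: True, v: True, e: False}
  {e: True, v: True, a: False}


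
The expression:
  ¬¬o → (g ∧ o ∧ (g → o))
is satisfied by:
  {g: True, o: False}
  {o: False, g: False}
  {o: True, g: True}


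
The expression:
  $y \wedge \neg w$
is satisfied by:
  {y: True, w: False}


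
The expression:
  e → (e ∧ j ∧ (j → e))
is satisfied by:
  {j: True, e: False}
  {e: False, j: False}
  {e: True, j: True}


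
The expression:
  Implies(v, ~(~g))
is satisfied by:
  {g: True, v: False}
  {v: False, g: False}
  {v: True, g: True}


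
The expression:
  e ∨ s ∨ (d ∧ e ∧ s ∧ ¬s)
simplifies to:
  e ∨ s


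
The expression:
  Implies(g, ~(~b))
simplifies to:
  b | ~g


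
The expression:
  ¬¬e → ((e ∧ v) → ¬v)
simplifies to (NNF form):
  ¬e ∨ ¬v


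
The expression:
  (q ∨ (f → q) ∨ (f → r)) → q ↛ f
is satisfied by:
  {q: True, r: False, f: False}
  {q: True, r: True, f: False}
  {f: True, r: False, q: False}


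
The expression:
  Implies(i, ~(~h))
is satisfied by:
  {h: True, i: False}
  {i: False, h: False}
  {i: True, h: True}


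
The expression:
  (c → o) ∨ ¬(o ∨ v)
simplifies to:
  o ∨ ¬c ∨ ¬v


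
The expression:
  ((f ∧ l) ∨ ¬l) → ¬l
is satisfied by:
  {l: False, f: False}
  {f: True, l: False}
  {l: True, f: False}


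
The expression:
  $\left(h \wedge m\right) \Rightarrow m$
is always true.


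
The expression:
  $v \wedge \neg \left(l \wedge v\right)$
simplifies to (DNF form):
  $v \wedge \neg l$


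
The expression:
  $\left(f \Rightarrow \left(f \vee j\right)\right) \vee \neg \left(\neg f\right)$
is always true.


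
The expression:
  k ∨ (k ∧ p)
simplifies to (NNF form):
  k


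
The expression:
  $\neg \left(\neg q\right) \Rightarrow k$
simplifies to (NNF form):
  $k \vee \neg q$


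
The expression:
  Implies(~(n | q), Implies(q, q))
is always true.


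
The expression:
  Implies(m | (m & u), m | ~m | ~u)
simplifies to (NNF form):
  True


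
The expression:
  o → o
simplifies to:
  True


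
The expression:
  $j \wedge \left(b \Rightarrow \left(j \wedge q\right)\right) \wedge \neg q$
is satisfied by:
  {j: True, q: False, b: False}


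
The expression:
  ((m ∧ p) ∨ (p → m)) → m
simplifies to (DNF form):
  m ∨ p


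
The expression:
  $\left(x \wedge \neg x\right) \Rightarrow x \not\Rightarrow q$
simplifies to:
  $\text{True}$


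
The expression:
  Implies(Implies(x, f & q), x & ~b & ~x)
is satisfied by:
  {x: True, q: False, f: False}
  {f: True, x: True, q: False}
  {q: True, x: True, f: False}


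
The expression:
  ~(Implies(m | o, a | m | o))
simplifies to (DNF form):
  False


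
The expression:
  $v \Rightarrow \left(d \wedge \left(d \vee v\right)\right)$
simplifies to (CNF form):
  $d \vee \neg v$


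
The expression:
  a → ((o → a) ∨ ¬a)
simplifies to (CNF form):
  True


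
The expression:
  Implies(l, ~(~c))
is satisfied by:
  {c: True, l: False}
  {l: False, c: False}
  {l: True, c: True}


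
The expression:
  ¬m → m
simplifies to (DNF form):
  m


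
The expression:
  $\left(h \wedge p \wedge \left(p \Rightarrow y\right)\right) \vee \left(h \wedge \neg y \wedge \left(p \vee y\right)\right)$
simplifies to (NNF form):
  $h \wedge p$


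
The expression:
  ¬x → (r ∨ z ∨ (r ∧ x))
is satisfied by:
  {r: True, x: True, z: True}
  {r: True, x: True, z: False}
  {r: True, z: True, x: False}
  {r: True, z: False, x: False}
  {x: True, z: True, r: False}
  {x: True, z: False, r: False}
  {z: True, x: False, r: False}


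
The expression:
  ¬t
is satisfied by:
  {t: False}


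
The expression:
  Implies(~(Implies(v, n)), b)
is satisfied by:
  {n: True, b: True, v: False}
  {n: True, v: False, b: False}
  {b: True, v: False, n: False}
  {b: False, v: False, n: False}
  {n: True, b: True, v: True}
  {n: True, v: True, b: False}
  {b: True, v: True, n: False}


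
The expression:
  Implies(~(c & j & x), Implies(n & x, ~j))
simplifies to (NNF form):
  c | ~j | ~n | ~x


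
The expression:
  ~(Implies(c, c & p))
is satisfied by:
  {c: True, p: False}


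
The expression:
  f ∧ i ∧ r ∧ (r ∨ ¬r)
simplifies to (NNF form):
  f ∧ i ∧ r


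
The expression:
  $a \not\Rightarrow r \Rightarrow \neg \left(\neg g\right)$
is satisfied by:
  {r: True, g: True, a: False}
  {r: True, g: False, a: False}
  {g: True, r: False, a: False}
  {r: False, g: False, a: False}
  {r: True, a: True, g: True}
  {r: True, a: True, g: False}
  {a: True, g: True, r: False}


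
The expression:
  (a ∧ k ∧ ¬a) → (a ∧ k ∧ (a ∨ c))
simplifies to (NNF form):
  True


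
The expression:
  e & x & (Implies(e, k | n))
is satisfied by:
  {n: True, k: True, e: True, x: True}
  {n: True, e: True, x: True, k: False}
  {k: True, e: True, x: True, n: False}


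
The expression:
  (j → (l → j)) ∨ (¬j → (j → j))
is always true.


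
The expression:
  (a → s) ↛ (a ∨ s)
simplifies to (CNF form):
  ¬a ∧ ¬s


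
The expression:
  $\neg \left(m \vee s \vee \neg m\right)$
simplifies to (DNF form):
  $\text{False}$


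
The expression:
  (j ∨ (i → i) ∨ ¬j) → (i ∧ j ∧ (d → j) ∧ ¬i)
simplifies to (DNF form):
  False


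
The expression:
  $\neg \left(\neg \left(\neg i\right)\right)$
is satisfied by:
  {i: False}


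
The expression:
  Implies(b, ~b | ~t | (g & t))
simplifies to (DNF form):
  g | ~b | ~t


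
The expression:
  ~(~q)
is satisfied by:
  {q: True}


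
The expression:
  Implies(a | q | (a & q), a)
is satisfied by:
  {a: True, q: False}
  {q: False, a: False}
  {q: True, a: True}


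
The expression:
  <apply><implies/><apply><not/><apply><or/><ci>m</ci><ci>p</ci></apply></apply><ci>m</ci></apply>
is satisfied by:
  {m: True, p: True}
  {m: True, p: False}
  {p: True, m: False}


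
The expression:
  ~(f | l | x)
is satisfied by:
  {x: False, l: False, f: False}


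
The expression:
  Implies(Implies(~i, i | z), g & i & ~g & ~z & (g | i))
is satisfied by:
  {i: False, z: False}


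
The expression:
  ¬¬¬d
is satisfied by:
  {d: False}


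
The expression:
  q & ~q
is never true.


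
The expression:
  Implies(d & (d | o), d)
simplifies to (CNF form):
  True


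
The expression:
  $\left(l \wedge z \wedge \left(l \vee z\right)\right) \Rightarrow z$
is always true.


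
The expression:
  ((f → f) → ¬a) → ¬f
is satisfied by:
  {a: True, f: False}
  {f: False, a: False}
  {f: True, a: True}


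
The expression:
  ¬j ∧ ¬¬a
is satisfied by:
  {a: True, j: False}


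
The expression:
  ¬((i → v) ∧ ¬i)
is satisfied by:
  {i: True}


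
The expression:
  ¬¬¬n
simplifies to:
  ¬n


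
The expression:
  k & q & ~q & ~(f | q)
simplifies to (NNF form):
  False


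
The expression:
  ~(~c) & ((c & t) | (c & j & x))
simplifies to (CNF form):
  c & (j | t) & (t | x)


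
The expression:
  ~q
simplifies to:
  ~q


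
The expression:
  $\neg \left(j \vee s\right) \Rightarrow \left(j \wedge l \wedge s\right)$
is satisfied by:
  {s: True, j: True}
  {s: True, j: False}
  {j: True, s: False}


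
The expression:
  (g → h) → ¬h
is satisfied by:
  {h: False}


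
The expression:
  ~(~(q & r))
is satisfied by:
  {r: True, q: True}


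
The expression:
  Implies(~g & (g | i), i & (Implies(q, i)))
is always true.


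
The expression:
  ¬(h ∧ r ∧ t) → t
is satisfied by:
  {t: True}


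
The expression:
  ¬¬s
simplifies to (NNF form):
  s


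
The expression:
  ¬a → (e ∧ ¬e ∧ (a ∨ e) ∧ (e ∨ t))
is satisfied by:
  {a: True}


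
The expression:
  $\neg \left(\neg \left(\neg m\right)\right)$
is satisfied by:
  {m: False}


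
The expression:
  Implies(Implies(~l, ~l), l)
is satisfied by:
  {l: True}


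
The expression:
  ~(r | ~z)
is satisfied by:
  {z: True, r: False}


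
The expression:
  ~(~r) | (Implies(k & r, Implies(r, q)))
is always true.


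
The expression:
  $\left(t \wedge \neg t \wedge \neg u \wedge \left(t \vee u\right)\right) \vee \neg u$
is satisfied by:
  {u: False}


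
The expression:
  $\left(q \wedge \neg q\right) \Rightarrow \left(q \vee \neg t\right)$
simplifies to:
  $\text{True}$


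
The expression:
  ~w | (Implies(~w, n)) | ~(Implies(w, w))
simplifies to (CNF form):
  True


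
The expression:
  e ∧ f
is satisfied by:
  {e: True, f: True}


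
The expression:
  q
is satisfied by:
  {q: True}


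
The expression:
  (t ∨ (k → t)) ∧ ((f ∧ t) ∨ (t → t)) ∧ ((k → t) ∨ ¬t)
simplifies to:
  t ∨ ¬k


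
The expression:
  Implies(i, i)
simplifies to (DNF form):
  True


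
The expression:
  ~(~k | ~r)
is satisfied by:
  {r: True, k: True}


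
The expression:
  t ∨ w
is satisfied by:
  {t: True, w: True}
  {t: True, w: False}
  {w: True, t: False}


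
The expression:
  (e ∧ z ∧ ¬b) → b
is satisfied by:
  {b: True, e: False, z: False}
  {e: False, z: False, b: False}
  {b: True, z: True, e: False}
  {z: True, e: False, b: False}
  {b: True, e: True, z: False}
  {e: True, b: False, z: False}
  {b: True, z: True, e: True}


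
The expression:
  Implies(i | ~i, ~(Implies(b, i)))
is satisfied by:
  {b: True, i: False}


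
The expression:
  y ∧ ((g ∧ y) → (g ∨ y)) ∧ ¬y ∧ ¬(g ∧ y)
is never true.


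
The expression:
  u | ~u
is always true.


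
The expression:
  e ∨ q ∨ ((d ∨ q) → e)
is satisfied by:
  {q: True, e: True, d: False}
  {q: True, e: False, d: False}
  {e: True, q: False, d: False}
  {q: False, e: False, d: False}
  {d: True, q: True, e: True}
  {d: True, q: True, e: False}
  {d: True, e: True, q: False}


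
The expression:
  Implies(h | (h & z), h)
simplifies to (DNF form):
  True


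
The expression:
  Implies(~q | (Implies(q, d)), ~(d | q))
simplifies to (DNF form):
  ~d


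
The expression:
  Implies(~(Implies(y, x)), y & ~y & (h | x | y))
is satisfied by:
  {x: True, y: False}
  {y: False, x: False}
  {y: True, x: True}


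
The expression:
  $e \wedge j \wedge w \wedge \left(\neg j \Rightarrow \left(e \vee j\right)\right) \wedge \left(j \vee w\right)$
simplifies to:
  $e \wedge j \wedge w$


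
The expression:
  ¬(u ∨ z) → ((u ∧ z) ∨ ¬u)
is always true.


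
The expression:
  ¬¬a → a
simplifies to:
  True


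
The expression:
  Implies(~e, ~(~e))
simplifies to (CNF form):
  e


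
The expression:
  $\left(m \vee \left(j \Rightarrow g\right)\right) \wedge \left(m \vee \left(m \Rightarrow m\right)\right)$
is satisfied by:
  {m: True, g: True, j: False}
  {m: True, g: False, j: False}
  {g: True, m: False, j: False}
  {m: False, g: False, j: False}
  {j: True, m: True, g: True}
  {j: True, m: True, g: False}
  {j: True, g: True, m: False}


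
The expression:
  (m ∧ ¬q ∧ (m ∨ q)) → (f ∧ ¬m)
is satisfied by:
  {q: True, m: False}
  {m: False, q: False}
  {m: True, q: True}


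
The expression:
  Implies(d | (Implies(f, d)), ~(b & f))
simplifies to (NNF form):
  ~b | ~d | ~f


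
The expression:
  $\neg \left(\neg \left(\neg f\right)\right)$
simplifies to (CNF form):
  $\neg f$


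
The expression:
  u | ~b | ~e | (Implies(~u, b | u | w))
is always true.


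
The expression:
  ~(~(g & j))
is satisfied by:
  {j: True, g: True}


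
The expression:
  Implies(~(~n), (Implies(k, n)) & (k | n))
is always true.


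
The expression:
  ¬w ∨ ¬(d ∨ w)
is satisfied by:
  {w: False}


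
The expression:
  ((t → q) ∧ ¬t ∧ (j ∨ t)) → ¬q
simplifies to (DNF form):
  t ∨ ¬j ∨ ¬q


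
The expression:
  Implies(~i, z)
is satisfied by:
  {i: True, z: True}
  {i: True, z: False}
  {z: True, i: False}


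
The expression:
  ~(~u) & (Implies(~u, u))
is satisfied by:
  {u: True}


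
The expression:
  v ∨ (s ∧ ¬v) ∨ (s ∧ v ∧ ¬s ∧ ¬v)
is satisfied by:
  {v: True, s: True}
  {v: True, s: False}
  {s: True, v: False}


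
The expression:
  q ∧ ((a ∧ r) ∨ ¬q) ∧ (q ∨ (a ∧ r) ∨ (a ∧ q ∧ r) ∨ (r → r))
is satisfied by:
  {r: True, a: True, q: True}


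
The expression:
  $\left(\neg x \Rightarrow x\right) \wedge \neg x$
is never true.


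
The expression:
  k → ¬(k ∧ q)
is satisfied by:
  {k: False, q: False}
  {q: True, k: False}
  {k: True, q: False}


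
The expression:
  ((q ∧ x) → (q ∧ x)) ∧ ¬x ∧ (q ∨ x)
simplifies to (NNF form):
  q ∧ ¬x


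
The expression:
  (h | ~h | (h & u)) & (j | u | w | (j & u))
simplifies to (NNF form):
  j | u | w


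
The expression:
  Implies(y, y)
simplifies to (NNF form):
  True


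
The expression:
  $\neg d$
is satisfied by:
  {d: False}


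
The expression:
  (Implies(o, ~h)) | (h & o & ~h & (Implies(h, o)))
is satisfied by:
  {h: False, o: False}
  {o: True, h: False}
  {h: True, o: False}


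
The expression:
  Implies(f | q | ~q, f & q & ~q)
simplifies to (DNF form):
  False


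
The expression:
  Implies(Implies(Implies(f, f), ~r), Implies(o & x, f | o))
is always true.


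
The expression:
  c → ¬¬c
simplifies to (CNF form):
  True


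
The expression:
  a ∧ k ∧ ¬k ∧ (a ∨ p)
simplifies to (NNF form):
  False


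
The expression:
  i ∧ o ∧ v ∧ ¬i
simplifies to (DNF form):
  False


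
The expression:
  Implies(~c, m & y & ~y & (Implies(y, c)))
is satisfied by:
  {c: True}


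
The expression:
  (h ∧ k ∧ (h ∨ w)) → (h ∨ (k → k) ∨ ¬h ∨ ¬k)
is always true.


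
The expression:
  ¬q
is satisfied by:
  {q: False}


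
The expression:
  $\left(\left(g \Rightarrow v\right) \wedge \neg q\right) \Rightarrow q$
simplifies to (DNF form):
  $q \vee \left(g \wedge \neg v\right)$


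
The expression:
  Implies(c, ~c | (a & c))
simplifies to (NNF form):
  a | ~c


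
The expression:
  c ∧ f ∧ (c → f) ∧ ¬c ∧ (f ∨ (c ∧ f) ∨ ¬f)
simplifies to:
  False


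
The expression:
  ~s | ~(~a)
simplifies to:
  a | ~s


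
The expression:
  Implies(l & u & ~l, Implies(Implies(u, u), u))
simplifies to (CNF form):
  True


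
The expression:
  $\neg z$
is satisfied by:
  {z: False}


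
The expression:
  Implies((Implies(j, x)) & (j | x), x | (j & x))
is always true.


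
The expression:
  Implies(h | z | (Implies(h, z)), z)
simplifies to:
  z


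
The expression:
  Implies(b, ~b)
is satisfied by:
  {b: False}


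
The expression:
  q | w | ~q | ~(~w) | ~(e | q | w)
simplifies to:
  True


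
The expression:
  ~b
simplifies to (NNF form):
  ~b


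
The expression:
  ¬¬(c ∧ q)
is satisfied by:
  {c: True, q: True}


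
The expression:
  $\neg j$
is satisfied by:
  {j: False}


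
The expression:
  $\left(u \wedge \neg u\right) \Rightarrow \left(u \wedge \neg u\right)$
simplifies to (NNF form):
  $\text{True}$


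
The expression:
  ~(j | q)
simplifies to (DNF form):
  ~j & ~q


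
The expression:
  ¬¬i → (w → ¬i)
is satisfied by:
  {w: False, i: False}
  {i: True, w: False}
  {w: True, i: False}


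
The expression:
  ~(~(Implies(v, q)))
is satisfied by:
  {q: True, v: False}
  {v: False, q: False}
  {v: True, q: True}


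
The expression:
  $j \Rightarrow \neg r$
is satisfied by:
  {r: False, j: False}
  {j: True, r: False}
  {r: True, j: False}


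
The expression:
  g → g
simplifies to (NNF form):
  True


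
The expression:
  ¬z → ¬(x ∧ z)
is always true.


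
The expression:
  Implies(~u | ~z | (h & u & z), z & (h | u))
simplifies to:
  z & (h | u)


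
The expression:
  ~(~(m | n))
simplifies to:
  m | n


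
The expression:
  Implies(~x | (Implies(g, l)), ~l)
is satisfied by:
  {l: False}


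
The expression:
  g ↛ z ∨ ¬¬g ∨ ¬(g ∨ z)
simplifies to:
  g ∨ ¬z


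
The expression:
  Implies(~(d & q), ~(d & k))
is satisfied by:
  {q: True, k: False, d: False}
  {k: False, d: False, q: False}
  {d: True, q: True, k: False}
  {d: True, k: False, q: False}
  {q: True, k: True, d: False}
  {k: True, q: False, d: False}
  {d: True, k: True, q: True}


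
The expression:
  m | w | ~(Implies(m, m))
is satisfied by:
  {m: True, w: True}
  {m: True, w: False}
  {w: True, m: False}


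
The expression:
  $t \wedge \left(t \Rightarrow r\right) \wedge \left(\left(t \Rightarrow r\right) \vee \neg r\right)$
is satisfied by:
  {t: True, r: True}


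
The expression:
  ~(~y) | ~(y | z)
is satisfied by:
  {y: True, z: False}
  {z: False, y: False}
  {z: True, y: True}


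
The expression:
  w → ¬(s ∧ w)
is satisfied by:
  {s: False, w: False}
  {w: True, s: False}
  {s: True, w: False}


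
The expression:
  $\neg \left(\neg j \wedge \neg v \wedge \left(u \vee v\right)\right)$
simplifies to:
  $j \vee v \vee \neg u$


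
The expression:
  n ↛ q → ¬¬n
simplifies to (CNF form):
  True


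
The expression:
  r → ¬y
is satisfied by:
  {y: False, r: False}
  {r: True, y: False}
  {y: True, r: False}


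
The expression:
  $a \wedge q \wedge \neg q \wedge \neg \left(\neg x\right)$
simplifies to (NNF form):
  $\text{False}$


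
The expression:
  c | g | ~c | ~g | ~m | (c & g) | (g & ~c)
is always true.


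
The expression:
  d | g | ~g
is always true.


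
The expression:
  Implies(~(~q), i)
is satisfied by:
  {i: True, q: False}
  {q: False, i: False}
  {q: True, i: True}


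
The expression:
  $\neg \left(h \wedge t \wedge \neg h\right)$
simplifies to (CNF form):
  $\text{True}$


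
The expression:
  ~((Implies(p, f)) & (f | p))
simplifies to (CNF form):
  ~f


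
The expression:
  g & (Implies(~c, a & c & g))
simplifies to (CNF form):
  c & g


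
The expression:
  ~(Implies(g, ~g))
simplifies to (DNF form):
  g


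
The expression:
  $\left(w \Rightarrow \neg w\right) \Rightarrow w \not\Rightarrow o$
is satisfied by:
  {w: True}


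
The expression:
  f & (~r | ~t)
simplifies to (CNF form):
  f & (~r | ~t)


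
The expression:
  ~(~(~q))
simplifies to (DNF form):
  ~q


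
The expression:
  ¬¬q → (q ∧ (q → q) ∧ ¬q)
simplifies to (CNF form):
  ¬q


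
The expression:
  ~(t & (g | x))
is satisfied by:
  {x: False, t: False, g: False}
  {g: True, x: False, t: False}
  {x: True, g: False, t: False}
  {g: True, x: True, t: False}
  {t: True, g: False, x: False}


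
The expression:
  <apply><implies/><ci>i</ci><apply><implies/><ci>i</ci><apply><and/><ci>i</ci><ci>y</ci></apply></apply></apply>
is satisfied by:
  {y: True, i: False}
  {i: False, y: False}
  {i: True, y: True}


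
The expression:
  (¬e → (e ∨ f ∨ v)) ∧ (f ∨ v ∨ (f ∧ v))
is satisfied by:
  {v: True, f: True}
  {v: True, f: False}
  {f: True, v: False}


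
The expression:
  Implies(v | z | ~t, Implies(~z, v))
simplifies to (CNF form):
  t | v | z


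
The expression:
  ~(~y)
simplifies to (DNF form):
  y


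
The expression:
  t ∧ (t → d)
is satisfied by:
  {t: True, d: True}


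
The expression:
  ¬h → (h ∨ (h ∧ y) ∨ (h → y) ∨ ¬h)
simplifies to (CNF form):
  True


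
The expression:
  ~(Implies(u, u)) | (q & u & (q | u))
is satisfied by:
  {u: True, q: True}


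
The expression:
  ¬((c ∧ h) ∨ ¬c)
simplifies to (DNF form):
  c ∧ ¬h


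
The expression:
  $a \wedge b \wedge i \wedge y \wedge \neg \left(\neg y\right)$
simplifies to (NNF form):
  $a \wedge b \wedge i \wedge y$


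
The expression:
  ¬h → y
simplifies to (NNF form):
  h ∨ y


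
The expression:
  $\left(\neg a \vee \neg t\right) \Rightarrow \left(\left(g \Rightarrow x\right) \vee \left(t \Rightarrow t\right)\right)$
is always true.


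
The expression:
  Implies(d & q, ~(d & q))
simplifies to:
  ~d | ~q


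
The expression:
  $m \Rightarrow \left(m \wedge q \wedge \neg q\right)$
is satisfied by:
  {m: False}


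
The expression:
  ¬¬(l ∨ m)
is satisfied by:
  {m: True, l: True}
  {m: True, l: False}
  {l: True, m: False}


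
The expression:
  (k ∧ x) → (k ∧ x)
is always true.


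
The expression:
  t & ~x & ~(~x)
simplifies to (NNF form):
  False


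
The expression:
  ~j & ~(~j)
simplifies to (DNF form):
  False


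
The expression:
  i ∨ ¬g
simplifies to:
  i ∨ ¬g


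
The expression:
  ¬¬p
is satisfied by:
  {p: True}


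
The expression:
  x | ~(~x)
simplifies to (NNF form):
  x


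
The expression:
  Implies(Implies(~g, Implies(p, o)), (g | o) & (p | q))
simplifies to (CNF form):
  (p | q) & (g | o | p) & (g | p | q) & (o | p | q)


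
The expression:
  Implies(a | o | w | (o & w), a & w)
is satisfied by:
  {a: True, w: True, o: False}
  {a: True, w: True, o: True}
  {o: False, a: False, w: False}


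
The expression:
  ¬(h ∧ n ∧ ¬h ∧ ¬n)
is always true.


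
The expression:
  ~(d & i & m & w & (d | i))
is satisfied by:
  {w: False, m: False, d: False, i: False}
  {i: True, w: False, m: False, d: False}
  {d: True, w: False, m: False, i: False}
  {i: True, d: True, w: False, m: False}
  {m: True, i: False, w: False, d: False}
  {i: True, m: True, w: False, d: False}
  {d: True, m: True, i: False, w: False}
  {i: True, d: True, m: True, w: False}
  {w: True, d: False, m: False, i: False}
  {i: True, w: True, d: False, m: False}
  {d: True, w: True, i: False, m: False}
  {i: True, d: True, w: True, m: False}
  {m: True, w: True, d: False, i: False}
  {i: True, m: True, w: True, d: False}
  {d: True, m: True, w: True, i: False}


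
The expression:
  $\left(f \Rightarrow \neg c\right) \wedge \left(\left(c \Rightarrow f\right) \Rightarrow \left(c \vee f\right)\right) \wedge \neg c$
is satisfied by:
  {f: True, c: False}


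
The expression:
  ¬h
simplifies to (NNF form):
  ¬h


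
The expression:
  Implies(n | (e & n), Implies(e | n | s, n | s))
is always true.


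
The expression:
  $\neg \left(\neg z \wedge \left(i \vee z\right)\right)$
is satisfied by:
  {z: True, i: False}
  {i: False, z: False}
  {i: True, z: True}


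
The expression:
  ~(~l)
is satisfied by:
  {l: True}


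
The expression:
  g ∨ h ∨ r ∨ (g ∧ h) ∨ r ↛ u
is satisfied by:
  {r: True, g: True, h: True}
  {r: True, g: True, h: False}
  {r: True, h: True, g: False}
  {r: True, h: False, g: False}
  {g: True, h: True, r: False}
  {g: True, h: False, r: False}
  {h: True, g: False, r: False}


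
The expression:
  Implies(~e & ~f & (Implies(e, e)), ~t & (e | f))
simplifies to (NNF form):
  e | f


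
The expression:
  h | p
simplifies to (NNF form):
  h | p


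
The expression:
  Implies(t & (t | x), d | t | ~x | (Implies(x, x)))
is always true.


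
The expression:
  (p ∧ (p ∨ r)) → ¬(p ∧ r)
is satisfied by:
  {p: False, r: False}
  {r: True, p: False}
  {p: True, r: False}


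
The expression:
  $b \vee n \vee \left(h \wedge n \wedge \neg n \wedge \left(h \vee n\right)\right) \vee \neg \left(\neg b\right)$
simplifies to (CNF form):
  $b \vee n$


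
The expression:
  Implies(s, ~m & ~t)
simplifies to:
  ~s | (~m & ~t)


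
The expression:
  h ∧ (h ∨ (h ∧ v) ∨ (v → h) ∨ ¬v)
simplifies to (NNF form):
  h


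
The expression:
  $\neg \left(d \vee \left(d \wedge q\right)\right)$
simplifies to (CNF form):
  $\neg d$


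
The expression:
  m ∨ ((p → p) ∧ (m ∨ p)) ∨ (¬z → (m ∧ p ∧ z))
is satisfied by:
  {z: True, m: True, p: True}
  {z: True, m: True, p: False}
  {z: True, p: True, m: False}
  {z: True, p: False, m: False}
  {m: True, p: True, z: False}
  {m: True, p: False, z: False}
  {p: True, m: False, z: False}


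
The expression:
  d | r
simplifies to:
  d | r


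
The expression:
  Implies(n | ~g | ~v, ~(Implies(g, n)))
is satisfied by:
  {g: True, n: False}


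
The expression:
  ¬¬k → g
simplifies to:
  g ∨ ¬k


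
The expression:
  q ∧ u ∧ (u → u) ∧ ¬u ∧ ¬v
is never true.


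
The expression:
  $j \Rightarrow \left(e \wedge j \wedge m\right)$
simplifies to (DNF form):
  $\left(e \wedge m\right) \vee \neg j$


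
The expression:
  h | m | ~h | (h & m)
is always true.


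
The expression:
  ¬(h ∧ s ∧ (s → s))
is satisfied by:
  {s: False, h: False}
  {h: True, s: False}
  {s: True, h: False}


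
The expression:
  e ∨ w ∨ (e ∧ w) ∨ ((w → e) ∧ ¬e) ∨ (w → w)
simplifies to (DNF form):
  True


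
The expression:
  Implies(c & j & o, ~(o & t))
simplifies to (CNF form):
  ~c | ~j | ~o | ~t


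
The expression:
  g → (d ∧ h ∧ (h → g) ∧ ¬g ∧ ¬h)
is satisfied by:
  {g: False}


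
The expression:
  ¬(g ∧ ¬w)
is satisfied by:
  {w: True, g: False}
  {g: False, w: False}
  {g: True, w: True}


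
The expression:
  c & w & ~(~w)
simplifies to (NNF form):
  c & w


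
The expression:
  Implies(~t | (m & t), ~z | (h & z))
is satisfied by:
  {h: True, t: True, m: False, z: False}
  {h: True, t: False, m: False, z: False}
  {h: True, m: True, t: True, z: False}
  {h: True, m: True, t: False, z: False}
  {t: True, h: False, m: False, z: False}
  {h: False, t: False, m: False, z: False}
  {m: True, t: True, h: False, z: False}
  {m: True, h: False, t: False, z: False}
  {h: True, z: True, t: True, m: False}
  {h: True, z: True, t: False, m: False}
  {h: True, z: True, m: True, t: True}
  {h: True, z: True, m: True, t: False}
  {z: True, t: True, m: False, h: False}


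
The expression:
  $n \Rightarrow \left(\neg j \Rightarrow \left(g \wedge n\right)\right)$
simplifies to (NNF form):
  $g \vee j \vee \neg n$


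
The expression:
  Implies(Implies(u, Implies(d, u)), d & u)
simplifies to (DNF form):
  d & u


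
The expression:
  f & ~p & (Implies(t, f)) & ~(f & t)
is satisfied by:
  {f: True, p: False, t: False}


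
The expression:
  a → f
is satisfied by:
  {f: True, a: False}
  {a: False, f: False}
  {a: True, f: True}


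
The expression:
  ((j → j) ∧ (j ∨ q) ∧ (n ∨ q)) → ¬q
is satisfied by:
  {q: False}


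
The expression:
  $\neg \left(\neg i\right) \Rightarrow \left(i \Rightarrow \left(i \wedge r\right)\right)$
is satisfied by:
  {r: True, i: False}
  {i: False, r: False}
  {i: True, r: True}


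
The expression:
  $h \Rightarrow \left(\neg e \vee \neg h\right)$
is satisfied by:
  {h: False, e: False}
  {e: True, h: False}
  {h: True, e: False}


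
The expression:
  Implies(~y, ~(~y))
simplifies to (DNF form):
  y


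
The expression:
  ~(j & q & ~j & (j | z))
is always true.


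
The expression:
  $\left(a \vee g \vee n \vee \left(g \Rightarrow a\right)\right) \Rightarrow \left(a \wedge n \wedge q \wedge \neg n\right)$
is never true.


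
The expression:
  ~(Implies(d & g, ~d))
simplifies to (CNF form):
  d & g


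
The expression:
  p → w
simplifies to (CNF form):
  w ∨ ¬p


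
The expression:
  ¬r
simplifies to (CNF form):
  ¬r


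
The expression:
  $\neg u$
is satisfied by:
  {u: False}


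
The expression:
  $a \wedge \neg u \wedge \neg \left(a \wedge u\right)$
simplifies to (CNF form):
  $a \wedge \neg u$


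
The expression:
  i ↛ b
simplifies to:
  i ∧ ¬b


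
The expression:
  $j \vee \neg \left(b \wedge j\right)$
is always true.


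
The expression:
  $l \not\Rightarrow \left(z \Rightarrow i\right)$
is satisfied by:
  {z: True, l: True, i: False}


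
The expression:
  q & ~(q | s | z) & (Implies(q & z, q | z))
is never true.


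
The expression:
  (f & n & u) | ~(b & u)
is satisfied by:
  {n: True, f: True, u: False, b: False}
  {n: True, f: False, u: False, b: False}
  {f: True, n: False, u: False, b: False}
  {n: False, f: False, u: False, b: False}
  {n: True, b: True, f: True, u: False}
  {n: True, b: True, f: False, u: False}
  {b: True, f: True, n: False, u: False}
  {b: True, n: False, f: False, u: False}
  {n: True, u: True, f: True, b: False}
  {n: True, u: True, f: False, b: False}
  {u: True, f: True, n: False, b: False}
  {u: True, n: False, f: False, b: False}
  {n: True, b: True, u: True, f: True}


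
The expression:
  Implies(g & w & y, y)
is always true.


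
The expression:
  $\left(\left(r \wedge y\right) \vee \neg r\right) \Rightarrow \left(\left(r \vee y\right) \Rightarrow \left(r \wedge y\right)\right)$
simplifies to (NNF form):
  $r \vee \neg y$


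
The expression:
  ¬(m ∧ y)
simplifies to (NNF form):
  ¬m ∨ ¬y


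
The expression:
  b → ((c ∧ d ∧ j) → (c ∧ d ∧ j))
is always true.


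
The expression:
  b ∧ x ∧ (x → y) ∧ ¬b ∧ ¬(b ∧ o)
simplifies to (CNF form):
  False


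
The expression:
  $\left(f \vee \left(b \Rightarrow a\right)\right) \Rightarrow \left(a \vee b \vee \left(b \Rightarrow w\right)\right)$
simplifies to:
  $\text{True}$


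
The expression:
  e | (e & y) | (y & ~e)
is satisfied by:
  {y: True, e: True}
  {y: True, e: False}
  {e: True, y: False}


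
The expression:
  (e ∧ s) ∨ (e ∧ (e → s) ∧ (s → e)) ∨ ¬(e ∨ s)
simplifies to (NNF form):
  (e ∧ s) ∨ (¬e ∧ ¬s)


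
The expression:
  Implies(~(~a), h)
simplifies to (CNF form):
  h | ~a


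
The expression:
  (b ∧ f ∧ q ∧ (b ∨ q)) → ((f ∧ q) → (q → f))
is always true.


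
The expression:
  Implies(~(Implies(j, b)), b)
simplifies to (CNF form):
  b | ~j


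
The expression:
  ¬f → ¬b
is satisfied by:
  {f: True, b: False}
  {b: False, f: False}
  {b: True, f: True}


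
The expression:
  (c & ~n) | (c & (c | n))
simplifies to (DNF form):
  c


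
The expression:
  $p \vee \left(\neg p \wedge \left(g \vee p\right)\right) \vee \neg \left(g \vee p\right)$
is always true.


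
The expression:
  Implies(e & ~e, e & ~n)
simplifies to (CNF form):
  True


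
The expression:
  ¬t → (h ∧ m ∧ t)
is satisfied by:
  {t: True}


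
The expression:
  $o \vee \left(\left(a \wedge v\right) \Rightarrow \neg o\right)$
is always true.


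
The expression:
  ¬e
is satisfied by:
  {e: False}


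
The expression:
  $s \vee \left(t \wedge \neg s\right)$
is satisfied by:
  {t: True, s: True}
  {t: True, s: False}
  {s: True, t: False}


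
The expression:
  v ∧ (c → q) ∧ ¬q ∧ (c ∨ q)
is never true.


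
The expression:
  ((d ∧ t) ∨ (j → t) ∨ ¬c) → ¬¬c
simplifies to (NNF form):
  c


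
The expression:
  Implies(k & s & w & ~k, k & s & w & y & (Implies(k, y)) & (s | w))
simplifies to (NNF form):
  True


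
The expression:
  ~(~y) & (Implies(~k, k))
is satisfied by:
  {y: True, k: True}
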